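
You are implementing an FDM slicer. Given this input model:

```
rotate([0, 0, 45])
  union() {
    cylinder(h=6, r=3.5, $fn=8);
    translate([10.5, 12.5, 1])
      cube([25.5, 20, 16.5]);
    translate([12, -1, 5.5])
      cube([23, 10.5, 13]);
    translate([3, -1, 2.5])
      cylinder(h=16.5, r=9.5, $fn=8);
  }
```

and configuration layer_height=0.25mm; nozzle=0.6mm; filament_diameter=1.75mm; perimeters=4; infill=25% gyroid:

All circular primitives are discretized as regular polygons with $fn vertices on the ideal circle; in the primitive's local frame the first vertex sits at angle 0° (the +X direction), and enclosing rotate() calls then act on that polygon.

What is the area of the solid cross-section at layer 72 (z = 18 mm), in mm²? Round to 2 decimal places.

At z = 18 mm: the cylinder is not intersected at this z (z outside [0, 6]); the cube at (10.5, 12.5) is not intersected at this z (z outside [1, 17.5]); the 23×10.5 cube at (12, -1) contributes its full rectangle (area 241.50 mm²); the r=9.5 cylinder at (3, -1) contributes a regular 8-gon of circumradius 9.5 (area = (8/2)·9.500²·sin(360°/8) = 255.27 mm²); Combining (union): the regions partially overlap — summed areas 496.77 mm² minus the doubly-counted overlap 0.30 mm² gives 496.46 mm² — area = 496.46 mm²; (rotated 45° about Z; rotation is an isometry so areas/perimeters/island counts are preserved). Overall, the cross-section is a single solid region. Net area = 496.46 mm².

496.46 mm²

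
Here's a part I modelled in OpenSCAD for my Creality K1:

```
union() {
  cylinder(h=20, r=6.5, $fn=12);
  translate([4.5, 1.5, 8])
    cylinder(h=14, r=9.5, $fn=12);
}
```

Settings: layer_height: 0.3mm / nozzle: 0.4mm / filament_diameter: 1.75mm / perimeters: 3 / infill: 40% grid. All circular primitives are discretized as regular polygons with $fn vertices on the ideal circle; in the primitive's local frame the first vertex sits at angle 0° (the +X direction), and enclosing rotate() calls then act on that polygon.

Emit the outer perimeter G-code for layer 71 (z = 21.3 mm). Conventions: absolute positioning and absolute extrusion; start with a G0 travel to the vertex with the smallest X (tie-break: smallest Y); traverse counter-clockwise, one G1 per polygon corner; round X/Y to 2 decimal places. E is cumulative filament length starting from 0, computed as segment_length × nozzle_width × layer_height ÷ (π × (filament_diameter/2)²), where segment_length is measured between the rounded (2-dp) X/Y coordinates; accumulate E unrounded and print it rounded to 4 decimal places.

At z = 21.3 mm: the cylinder is absent (z outside [0, 20]); the cylinder at (4.5, 1.5): section is a regular 12-gon, circumradius r=9.5; Combining (union): only the r=9.5 cylinder at (4.5, 1.5) is present, so the union is just that shape — 1 connected region. The outline is a single polygon with 12 vertices. Extrusion per mm of travel: 0.4 × 0.3 / (π × 0.875²) = 0.049890. Accumulating E over each segment gives final E = 2.9446.

G0 X-5.00 Y1.50 Z21.30
G1 X-3.73 Y-3.25 E0.2453
G1 X-0.25 Y-6.73 E0.4908
G1 X4.50 Y-8.00 E0.7361
G1 X9.25 Y-6.73 E0.9814
G1 X12.73 Y-3.25 E1.2270
G1 X14.00 Y1.50 E1.4723
G1 X12.73 Y6.25 E1.7176
G1 X9.25 Y9.73 E1.9631
G1 X4.50 Y11.00 E2.2084
G1 X-0.25 Y9.73 E2.4537
G1 X-3.73 Y6.25 E2.6992
G1 X-5.00 Y1.50 E2.9446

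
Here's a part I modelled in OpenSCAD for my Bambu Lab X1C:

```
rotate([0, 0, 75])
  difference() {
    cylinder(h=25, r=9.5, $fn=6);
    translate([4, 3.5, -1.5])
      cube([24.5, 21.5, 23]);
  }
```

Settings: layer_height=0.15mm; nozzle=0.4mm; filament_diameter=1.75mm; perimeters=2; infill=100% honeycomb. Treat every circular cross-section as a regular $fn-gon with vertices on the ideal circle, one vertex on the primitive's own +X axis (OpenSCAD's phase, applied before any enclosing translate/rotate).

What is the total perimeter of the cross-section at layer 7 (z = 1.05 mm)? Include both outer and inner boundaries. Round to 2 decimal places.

59.00 mm

At z = 1.05 mm: the r=9.5 cylinder gives a regular 6-gon of circumradius 9.5 (constant along its height) (perimeter = 2·6·9.500·sin(180°/6) = 57.00 mm); the cube at (4, 3.5) is present — its section is the full 24.5×21.5 rectangle (perimeter 92.00 mm); Subtracting the remaining from the first: starting from the r=9.5 cylinder, the 24.5×21.5 cube at (4, 3.5) partially overlaps it — only the 10.00 mm² overlap (of its 526.75 mm²) is removed, clipping the outline — boundary = 59.00 mm; (whole slice rotated 75° about Z — lengths, areas and connectivity unchanged). Overall, the cross-section is a single solid region. Total boundary length (outer) = 59.00 mm.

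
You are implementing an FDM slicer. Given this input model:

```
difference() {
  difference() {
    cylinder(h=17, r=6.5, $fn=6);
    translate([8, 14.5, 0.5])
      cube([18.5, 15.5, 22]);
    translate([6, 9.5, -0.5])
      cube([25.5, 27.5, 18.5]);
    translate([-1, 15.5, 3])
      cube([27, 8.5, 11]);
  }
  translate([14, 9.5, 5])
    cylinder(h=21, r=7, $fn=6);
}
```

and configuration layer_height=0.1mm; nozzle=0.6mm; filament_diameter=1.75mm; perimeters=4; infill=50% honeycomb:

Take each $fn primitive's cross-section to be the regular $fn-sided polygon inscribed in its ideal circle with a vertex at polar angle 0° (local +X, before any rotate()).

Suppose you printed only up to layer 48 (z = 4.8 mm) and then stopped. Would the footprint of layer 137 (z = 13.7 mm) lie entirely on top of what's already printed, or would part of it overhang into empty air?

entirely on top

Compare the two slices. At z = 4.8: the r=6.5 cylinder contributes a regular 6-gon of circumradius 6.5 (area = (6/2)·6.500²·sin(360°/6) = 109.77 mm²); the 18.5×15.5 cube at (8, 14.5) contributes its full rectangle (area 286.75 mm²); the cube at (6, 9.5) (footprint 25.5×27.5) is included at this height (area 701.25 mm²); the 27×8.5 cube at (-1, 15.5) contributes its full rectangle (area 229.50 mm²); Subtracting the remaining from the first: starting from the r=6.5 cylinder (109.77 mm²), the 18.5×15.5 cube at (8, 14.5) misses the remaining region (no effect); the 25.5×27.5 cube at (6, 9.5) misses the remaining region (no effect); the 27×8.5 cube at (-1, 15.5) misses the remaining region (no effect) — area = 109.77 mm²; the cylinder at (14, 9.5) is absent (z outside [5, 26]); Taking the first minus the rest: none of the subtracted shapes is present at this height, so the result so far is unchanged — area = 109.77 mm². At z = 13.7: the cylinder: section is a regular 6-gon, circumradius r=6.5 (area = (6/2)·6.500²·sin(360°/6) = 109.77 mm²); the cube at (8, 14.5) is present — its section is the full 18.5×15.5 rectangle (area 286.75 mm²); the cube at (6, 9.5) (footprint 25.5×27.5) is included at this height (area 701.25 mm²); the cube at (-1, 15.5) is present — its section is the full 27×8.5 rectangle (area 229.50 mm²); Taking the first minus the rest: starting from the r=6.5 cylinder (109.77 mm²), the 18.5×15.5 cube at (8, 14.5) misses the remaining region (no effect); the 25.5×27.5 cube at (6, 9.5) misses the remaining region (no effect); the 27×8.5 cube at (-1, 15.5) misses the remaining region (no effect) — area = 109.77 mm²; the r=7 cylinder at (14, 9.5) gives a regular 6-gon of circumradius 7 (constant along its height) (area = (6/2)·7.000²·sin(360°/6) = 127.31 mm²); Subtracting the remaining from the first: starting from that combined region (109.77 mm²), the r=7 cylinder at (14, 9.5) misses the remaining region (no effect) — area = 109.77 mm². Checking containment: the cross-section at z = 13.7 is a subset of the cross-section at z = 4.8.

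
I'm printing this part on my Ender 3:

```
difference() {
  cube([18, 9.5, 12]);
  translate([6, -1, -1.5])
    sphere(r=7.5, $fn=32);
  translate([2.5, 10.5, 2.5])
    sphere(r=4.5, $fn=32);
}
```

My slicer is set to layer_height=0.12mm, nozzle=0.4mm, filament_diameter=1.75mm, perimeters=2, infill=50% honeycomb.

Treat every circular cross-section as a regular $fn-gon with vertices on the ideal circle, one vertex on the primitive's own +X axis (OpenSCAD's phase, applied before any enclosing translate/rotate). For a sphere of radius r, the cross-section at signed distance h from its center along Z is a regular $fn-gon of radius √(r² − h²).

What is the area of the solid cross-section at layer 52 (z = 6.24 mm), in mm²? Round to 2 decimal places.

At z = 6.24 mm: the cube (footprint 18×9.5) is included at this height (area 171.00 mm²); the sphere at (6, -1) is not intersected at this z (|z−center|=7.740 > r=7.5); the r=4.5 sphere at (2.5, 10.5) contributes a regular 32-gon of circumradius √(4.5²−3.74²) = 2.502 (area = (32/2)·2.502²·sin(360°/32) = 19.55 mm²); Subtracting the remaining from the first: starting from the 18×9.5 cube (171.00 mm²), the r=4.5 sphere at (2.5, 10.5) partially overlaps it — only the 4.92 mm² overlap (of its 19.55 mm²) is removed, clipping the outline — area = 166.08 mm². Overall, the cross-section is a single solid region. Net area = 166.08 mm².

166.08 mm²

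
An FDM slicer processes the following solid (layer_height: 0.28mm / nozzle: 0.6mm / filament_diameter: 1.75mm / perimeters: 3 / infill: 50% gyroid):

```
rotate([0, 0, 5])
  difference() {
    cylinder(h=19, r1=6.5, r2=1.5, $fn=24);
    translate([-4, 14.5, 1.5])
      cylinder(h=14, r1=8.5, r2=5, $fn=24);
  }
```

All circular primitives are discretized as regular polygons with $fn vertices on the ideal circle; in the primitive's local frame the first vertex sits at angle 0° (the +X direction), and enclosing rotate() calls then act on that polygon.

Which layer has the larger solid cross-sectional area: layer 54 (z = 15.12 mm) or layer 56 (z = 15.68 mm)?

Layer 54 (z = 15.12): the cone contributes a regular 24-gon of circumradius 2.521 (interpolated between r1=6.5 and r2=1.5 at t=0.796) (area = (24/2)·2.521²·sin(360°/24) = 19.74 mm²); the cone at (-4, 14.5): at t=0.973 of its height the radius interpolates to r₁+(r₂−r₁)t = 5.095, giving a regular 24-gon of that circumradius (area = (24/2)·5.095²·sin(360°/24) = 80.62 mm²); After the difference (first − rest): starting from the cone (19.74 mm²), the cone at (-4, 14.5) misses the remaining region (no effect) — area = 19.74 mm²; (whole slice rotated 5° about Z — lengths, areas and connectivity unchanged). So its area = 19.74 mm². Layer 56 (z = 15.68): the cone: at t=0.825 of its height the radius interpolates to r₁+(r₂−r₁)t = 2.374, giving a regular 24-gon of that circumradius (area = (24/2)·2.374²·sin(360°/24) = 17.50 mm²); the cone at (-4, 14.5) is not intersected at this z (z outside [1.5, 15.5]); Subtracting the remaining from the first: none of the subtracted shapes is present at this height, so the cone is unchanged — area = 17.50 mm²; (rotated 5° about Z; rotation is an isometry so areas/perimeters/island counts are preserved). So its area = 17.50 mm². Layer 54 is larger (19.74 vs 17.50 mm²).

layer 54 (z = 15.12 mm)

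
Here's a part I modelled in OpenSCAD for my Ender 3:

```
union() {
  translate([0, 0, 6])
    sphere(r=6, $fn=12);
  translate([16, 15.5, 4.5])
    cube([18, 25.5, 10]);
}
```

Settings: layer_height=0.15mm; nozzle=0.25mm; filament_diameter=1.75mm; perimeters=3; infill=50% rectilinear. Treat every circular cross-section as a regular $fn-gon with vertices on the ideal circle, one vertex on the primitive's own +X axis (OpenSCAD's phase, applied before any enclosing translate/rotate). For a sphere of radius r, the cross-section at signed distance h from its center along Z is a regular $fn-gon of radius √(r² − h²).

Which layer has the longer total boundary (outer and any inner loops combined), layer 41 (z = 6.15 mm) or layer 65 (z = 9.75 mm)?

Layer 41 (z = 6.15): the sphere: section is a regular 12-gon, circumradius = √(r²−h²) = √(6²−0.15²) = 5.998 (perimeter = 2·12·5.998·sin(180°/12) = 37.26 mm); the 18×25.5 cube at (16, 15.5) contributes its full rectangle (perimeter 87.00 mm); Combining (union): the 2 present regions are separate (no shared area or edge), so areas and boundary lengths simply add and each stays a separate island — boundary = 124.26 mm. So its perimeter = 124.26 mm. Layer 65 (z = 9.75): the r=6 sphere contributes a regular 12-gon of circumradius √(6²−3.75²) = 4.684 (perimeter = 2·12·4.684·sin(180°/12) = 29.09 mm); the cube at (16, 15.5) is present — its section is the full 18×25.5 rectangle (perimeter 87.00 mm); Taking the union: the 2 present regions are separate (no shared area or edge), so areas and boundary lengths simply add and each stays a separate island — boundary = 116.09 mm. So its perimeter = 116.09 mm. Layer 41 is larger (124.26 vs 116.09 mm).

layer 41 (z = 6.15 mm)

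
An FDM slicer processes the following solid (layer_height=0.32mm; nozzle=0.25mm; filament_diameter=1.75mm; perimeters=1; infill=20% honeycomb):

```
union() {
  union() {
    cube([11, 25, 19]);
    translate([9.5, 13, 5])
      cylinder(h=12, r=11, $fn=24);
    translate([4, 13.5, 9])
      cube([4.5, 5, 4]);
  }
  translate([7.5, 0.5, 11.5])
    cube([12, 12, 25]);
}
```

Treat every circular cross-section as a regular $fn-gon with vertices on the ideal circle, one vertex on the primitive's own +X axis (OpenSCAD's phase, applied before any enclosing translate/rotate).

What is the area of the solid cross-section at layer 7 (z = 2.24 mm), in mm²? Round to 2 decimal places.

275.00 mm²

At z = 2.24 mm: the cube is present — its section is the full 11×25 rectangle (area 275.00 mm²); the cylinder at (9.5, 13) is not intersected at this z (z outside [5, 17]); the cube at (4, 13.5) does not reach this height (z outside [9, 13]); Taking the union: only the 11×25 cube is present, so the union is just that shape — area = 275.00 mm²; the cube at (7.5, 0.5) is not intersected at this z (z outside [11.5, 36.5]); Taking the union: only that combined region is present, so the union is just that shape — area = 275.00 mm². Overall, the cross-section is a single solid region. Net area = 275.00 mm².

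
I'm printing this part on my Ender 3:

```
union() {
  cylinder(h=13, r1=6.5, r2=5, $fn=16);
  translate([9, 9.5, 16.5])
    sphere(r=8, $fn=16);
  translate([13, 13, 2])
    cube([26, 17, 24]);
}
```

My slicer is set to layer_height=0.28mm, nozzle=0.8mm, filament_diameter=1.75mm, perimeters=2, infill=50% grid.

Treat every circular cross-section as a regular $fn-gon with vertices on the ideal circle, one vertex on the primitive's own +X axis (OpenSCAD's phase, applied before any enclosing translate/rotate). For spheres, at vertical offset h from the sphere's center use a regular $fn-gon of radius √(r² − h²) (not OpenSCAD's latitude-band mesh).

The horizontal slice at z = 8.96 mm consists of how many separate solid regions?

3

At z = 8.96 mm: the cone contributes a regular 16-gon of circumradius 5.466 (interpolated between r1=6.5 and r2=5 at t=0.689); the r=8 sphere at (9, 9.5) slices to a regular 16-gon of circumradius 2.674 (√(r²−h²) with h=7.54 from center); the cube at (13, 13) (footprint 26×17) is included at this height; Taking the union: the 3 present regions are separate (no shared area or edge), so areas and boundary lengths simply add and each stays a separate island — 3 connected regions. The result has 3 disconnected regions.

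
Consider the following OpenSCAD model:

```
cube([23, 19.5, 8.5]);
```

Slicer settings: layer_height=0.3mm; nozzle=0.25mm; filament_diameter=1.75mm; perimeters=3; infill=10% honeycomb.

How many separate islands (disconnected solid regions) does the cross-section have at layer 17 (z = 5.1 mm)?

At z = 5.1 mm: the 23×19.5 cube contributes its full rectangle. Overall, the cross-section is a single solid region. Island count = 1.

1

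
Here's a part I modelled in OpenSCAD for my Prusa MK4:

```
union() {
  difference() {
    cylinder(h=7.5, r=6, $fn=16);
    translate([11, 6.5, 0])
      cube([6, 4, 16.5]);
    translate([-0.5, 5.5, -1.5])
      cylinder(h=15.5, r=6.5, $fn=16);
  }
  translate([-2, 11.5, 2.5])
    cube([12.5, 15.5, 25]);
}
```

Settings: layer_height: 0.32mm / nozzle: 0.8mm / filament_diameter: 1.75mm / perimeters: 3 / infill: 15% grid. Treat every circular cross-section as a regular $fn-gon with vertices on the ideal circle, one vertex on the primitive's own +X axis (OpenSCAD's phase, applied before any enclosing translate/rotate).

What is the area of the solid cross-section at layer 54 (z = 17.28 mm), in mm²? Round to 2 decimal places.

At z = 17.28 mm: the cylinder is absent (z outside [0, 7.5]); the cube at (11, 6.5) is not intersected at this z (z outside [0, 16.5]); the cylinder at (-0.5, 5.5) is absent (z outside [-1.5, 14]); Subtracting the remaining from the first: the first operand is absent here, so nothing remains; the 12.5×15.5 cube at (-2, 11.5) contributes its full rectangle (area 193.75 mm²); Taking the union: only the 12.5×15.5 cube at (-2, 11.5) is present, so the union is just that shape — area = 193.75 mm². Overall, the cross-section is a single solid region. Net area = 193.75 mm².

193.75 mm²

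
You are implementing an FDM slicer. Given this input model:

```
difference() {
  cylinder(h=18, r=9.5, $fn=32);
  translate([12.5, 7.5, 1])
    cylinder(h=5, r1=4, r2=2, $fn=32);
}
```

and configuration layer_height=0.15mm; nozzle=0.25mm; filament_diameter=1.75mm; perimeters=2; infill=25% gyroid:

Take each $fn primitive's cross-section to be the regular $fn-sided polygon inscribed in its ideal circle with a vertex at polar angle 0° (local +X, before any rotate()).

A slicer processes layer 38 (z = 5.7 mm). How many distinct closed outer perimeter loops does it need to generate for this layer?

1

At z = 5.7 mm: the r=9.5 cylinder gives a regular 32-gon of circumradius 9.5 (constant along its height); the cone at (12.5, 7.5): at t=0.940 of its height the radius interpolates to r₁+(r₂−r₁)t = 2.120, giving a regular 32-gon of that circumradius; Taking the first minus the rest: starting from the r=9.5 cylinder, the cone at (12.5, 7.5) misses the remaining region (no effect) — 1 connected region. The result has 1 disconnected region.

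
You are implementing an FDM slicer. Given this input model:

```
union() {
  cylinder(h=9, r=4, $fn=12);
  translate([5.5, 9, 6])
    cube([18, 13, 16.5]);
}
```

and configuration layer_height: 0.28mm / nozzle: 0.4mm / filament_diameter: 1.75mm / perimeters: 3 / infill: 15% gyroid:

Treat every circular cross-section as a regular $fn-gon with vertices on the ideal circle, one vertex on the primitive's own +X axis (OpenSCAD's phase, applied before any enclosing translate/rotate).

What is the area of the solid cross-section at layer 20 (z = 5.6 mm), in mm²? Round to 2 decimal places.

At z = 5.6 mm: the r=4 cylinder gives a regular 12-gon of circumradius 4 (constant along its height) (area = (12/2)·4.000²·sin(360°/12) = 48.00 mm²); the cube at (5.5, 9) does not reach this height (z outside [6, 22.5]); Combining (union): only the r=4 cylinder is present, so the union is just that shape — area = 48.00 mm². Overall, the cross-section is a single solid region. Net area = 48.00 mm².

48.00 mm²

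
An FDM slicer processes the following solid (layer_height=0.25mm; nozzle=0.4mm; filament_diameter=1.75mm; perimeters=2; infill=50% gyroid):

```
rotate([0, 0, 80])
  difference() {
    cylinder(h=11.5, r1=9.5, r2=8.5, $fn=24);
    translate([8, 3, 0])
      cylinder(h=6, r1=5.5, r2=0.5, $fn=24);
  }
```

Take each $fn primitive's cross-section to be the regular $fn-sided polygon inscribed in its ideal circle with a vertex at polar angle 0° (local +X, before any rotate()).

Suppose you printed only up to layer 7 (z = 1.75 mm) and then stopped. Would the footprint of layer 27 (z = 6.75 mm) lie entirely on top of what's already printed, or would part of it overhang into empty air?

Compare the two slices. At z = 1.75: the cone contributes a regular 24-gon of circumradius 9.348 (interpolated between r1=9.5 and r2=8.5 at t=0.152) (area = (24/2)·9.348²·sin(360°/24) = 271.39 mm²); the cone at (8, 3) contributes a regular 24-gon of circumradius 4.042 (interpolated between r1=5.5 and r2=0.5 at t=0.292) (area = (24/2)·4.042²·sin(360°/24) = 50.73 mm²); Subtracting the remaining from the first: starting from the cone (271.39 mm²), the cone at (8, 3) partially overlaps it — only the 29.02 mm² overlap (of its 50.73 mm²) is removed, clipping the outline — area = 242.37 mm²; (rotated 80° about Z; rotation is an isometry so areas/perimeters/island counts are preserved). At z = 6.75: the cone (r1=9.5→r2=8.5) has section circumradius 8.913 here — a regular 24-gon (area = (24/2)·8.913²·sin(360°/24) = 246.73 mm²); the cone at (8, 3) is not intersected at this z (z outside [0, 6]); After the difference (first − rest): none of the subtracted shapes is present at this height, so the cone is unchanged — area = 246.73 mm²; (whole slice rotated 80° about Z — lengths, areas and connectivity unchanged). Checking containment: at z = 6.75 the cross-section extends beyond the z = 1.75 cross-section by about 25.44 mm².

part overhangs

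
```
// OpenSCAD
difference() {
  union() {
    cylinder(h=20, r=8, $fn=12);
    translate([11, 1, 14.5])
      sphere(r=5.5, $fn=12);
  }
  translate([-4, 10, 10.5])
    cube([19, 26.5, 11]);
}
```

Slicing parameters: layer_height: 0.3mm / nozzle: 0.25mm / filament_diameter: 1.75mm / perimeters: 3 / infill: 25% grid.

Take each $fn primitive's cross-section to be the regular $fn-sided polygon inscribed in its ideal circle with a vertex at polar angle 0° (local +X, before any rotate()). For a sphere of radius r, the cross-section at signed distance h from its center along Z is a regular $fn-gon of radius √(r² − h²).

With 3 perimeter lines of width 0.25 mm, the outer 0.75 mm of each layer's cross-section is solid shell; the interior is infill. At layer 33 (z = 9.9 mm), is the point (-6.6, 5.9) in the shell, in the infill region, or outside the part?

outside

At z = 9.9 mm: the r=8 cylinder contributes a regular 12-gon of circumradius 8; the sphere at (11, 1): section is a regular 12-gon, circumradius = √(r²−h²) = √(5.5²−4.6²) = 3.015; Taking the union: the 2 present regions are separate (no shared area or edge), so areas and boundary lengths simply add and each stays a separate island — 2 connected regions; the cube at (-4, 10) is not intersected at this z (z outside [10.5, 21.5]); Taking the first minus the rest: none of the subtracted shapes is present at this height, so the result so far is unchanged — 2 connected regions. Overall, the cross-section has 2 separate islands. The nearest boundary edge runs (-6.93, 4.00)→(-4.00, 6.93); distance from the point to it = 1.11 mm. The point is not inside any of the regions above, so it lies outside the cross-section (1.11 mm from the nearest boundary).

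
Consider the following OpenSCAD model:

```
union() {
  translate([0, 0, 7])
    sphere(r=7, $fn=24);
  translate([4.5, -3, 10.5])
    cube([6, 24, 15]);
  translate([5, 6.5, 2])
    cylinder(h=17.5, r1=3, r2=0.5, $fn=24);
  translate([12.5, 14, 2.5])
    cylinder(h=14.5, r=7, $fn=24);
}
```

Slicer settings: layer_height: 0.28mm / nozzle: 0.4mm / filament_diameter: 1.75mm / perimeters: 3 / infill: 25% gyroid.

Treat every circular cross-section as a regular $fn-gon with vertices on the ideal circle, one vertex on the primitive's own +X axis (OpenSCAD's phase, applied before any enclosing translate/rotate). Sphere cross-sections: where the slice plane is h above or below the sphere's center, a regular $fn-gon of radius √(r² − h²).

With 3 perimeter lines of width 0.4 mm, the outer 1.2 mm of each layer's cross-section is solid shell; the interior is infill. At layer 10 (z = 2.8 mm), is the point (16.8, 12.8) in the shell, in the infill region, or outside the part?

At z = 2.8 mm: the sphere: section is a regular 24-gon, circumradius = √(r²−h²) = √(7²−4.2²) = 5.600; the cube at (4.5, -3) does not reach this height (z outside [10.5, 25.5]); the cone at (5, 6.5) (r1=3→r2=0.5) has section circumradius 2.886 here — a regular 24-gon; the cylinder at (12.5, 14): section is a regular 24-gon, circumradius r=7; Taking the union: the regions partially overlap (shared area 0.30 mm²), so overlapping operands fuse into one piece — 2 connected regions. Overall, the cross-section has 2 separate islands. The nearest boundary edge runs (19.26, 12.19)→(18.56, 10.50); distance from the point to it = 2.51 mm. (Shell/infill is judged within the island containing the point — the largest one.) The point is inside the cross-section and 2.51 mm from the nearest boundary — more than the 1.2 mm shell width (3 × 0.4), so it's in the infill interior.

infill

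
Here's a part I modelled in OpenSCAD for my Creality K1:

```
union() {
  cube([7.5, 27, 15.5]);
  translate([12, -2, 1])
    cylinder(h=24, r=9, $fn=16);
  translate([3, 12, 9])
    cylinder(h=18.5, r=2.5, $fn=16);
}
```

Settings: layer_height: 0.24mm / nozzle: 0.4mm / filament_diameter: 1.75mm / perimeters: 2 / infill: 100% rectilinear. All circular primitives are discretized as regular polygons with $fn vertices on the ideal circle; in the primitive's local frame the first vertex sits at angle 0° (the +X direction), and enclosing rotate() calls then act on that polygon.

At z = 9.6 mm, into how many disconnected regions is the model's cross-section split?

At z = 9.6 mm: the cube is present — its section is the full 7.5×27 rectangle; the r=9 cylinder at (12, -2) contributes a regular 16-gon of circumradius 9; the r=2.5 cylinder at (3, 12) gives a regular 16-gon of circumradius 2.5 (constant along its height); Merging all regions: the regions partially overlap (shared area 34.30 mm²), so overlapping operands fuse into one piece — 1 connected region. The result has 1 disconnected region.

1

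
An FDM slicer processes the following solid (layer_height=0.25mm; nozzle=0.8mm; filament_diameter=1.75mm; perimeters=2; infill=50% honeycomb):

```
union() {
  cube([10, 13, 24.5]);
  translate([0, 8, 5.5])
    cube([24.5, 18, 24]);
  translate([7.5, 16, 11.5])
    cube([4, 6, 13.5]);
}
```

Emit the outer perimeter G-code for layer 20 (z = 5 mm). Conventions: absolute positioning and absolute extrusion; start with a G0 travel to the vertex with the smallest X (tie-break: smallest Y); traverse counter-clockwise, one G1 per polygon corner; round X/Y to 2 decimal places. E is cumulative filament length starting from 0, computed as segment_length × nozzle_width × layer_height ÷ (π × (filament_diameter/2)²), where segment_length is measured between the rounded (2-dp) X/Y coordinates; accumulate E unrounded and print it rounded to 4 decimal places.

G0 X0.00 Y0.00 Z5.00
G1 X10.00 Y0.00 E0.8315
G1 X10.00 Y13.00 E1.9125
G1 X0.00 Y13.00 E2.7440
G1 X0.00 Y0.00 E3.8249

At z = 5 mm: the 10×13 cube contributes its full rectangle; the cube at (0, 8) is not intersected at this z (z outside [5.5, 29.5]); the cube at (7.5, 16) is absent (z outside [11.5, 25]); Taking the union: only the 10×13 cube is present, so the union is just that shape — 1 connected region. The outline is a single polygon with 4 vertices. Extrusion per mm of travel: 0.8 × 0.25 / (π × 0.875²) = 0.083150. Accumulating E over each segment gives final E = 3.8249.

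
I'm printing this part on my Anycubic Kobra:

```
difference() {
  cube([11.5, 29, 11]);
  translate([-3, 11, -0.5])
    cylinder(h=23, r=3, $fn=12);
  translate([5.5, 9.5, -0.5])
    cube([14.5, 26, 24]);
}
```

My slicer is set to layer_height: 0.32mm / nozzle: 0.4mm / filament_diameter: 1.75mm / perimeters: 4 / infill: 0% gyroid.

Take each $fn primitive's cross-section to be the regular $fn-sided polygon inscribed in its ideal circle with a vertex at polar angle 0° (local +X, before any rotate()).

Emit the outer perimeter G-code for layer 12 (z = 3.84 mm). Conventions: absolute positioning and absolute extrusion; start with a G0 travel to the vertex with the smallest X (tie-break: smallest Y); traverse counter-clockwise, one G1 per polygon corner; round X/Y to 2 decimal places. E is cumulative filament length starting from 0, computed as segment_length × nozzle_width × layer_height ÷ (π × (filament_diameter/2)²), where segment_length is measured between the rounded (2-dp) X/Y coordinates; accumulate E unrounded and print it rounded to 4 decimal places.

At z = 3.84 mm: the cube is present — its section is the full 11.5×29 rectangle; the r=3 cylinder at (-3, 11) contributes a regular 12-gon of circumradius 3; the cube at (5.5, 9.5) (footprint 14.5×26) is included at this height; After the difference (first − rest): starting from the 11.5×29 cube, the r=3 cylinder at (-3, 11) misses the remaining region (no effect); the 14.5×26 cube at (5.5, 9.5) partially overlaps it — only the 117.00 mm² overlap (of its 377.00 mm²) is removed, clipping the outline — 1 connected region. The outline is a single polygon with 6 vertices. Extrusion per mm of travel: 0.4 × 0.32 / (π × 0.875²) = 0.053216. Accumulating E over each segment gives final E = 4.3105.

G0 X0.00 Y0.00 Z3.84
G1 X11.50 Y0.00 E0.6120
G1 X11.50 Y9.50 E1.1175
G1 X5.50 Y9.50 E1.4368
G1 X5.50 Y29.00 E2.4746
G1 X0.00 Y29.00 E2.7672
G1 X0.00 Y0.00 E4.3105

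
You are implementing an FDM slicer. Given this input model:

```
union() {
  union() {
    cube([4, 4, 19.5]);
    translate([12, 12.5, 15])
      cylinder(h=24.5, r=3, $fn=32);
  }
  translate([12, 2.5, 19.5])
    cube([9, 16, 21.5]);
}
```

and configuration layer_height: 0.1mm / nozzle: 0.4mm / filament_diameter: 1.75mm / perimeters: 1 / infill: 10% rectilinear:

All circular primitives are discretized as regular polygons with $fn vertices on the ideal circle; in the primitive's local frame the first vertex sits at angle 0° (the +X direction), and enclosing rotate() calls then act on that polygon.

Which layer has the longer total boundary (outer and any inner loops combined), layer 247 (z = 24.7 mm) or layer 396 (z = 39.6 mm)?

Layer 247 (z = 24.7): the cube is not intersected at this z (z outside [0, 19.5]); the r=3 cylinder at (12, 12.5) gives a regular 32-gon of circumradius 3 (constant along its height) (perimeter = 2·32·3.000·sin(180°/32) = 18.82 mm); Taking the union: only the r=3 cylinder at (12, 12.5) is present, so the union is just that shape — boundary = 18.82 mm; the cube at (12, 2.5) (footprint 9×16) is included at this height (perimeter 50.00 mm); Merging all regions: the regions partially overlap (shared area 14.05 mm²), so the edge portions inside another operand are dropped and the merged outline is re-measured after clipping — boundary = 53.41 mm. So its perimeter = 53.41 mm. Layer 396 (z = 39.6): the cube is absent (z outside [0, 19.5]); the cylinder at (12, 12.5) is absent (z outside [15, 39.5]); Taking the union: nothing is present at this height; the 9×16 cube at (12, 2.5) contributes its full rectangle (perimeter 50.00 mm); Combining (union): only the 9×16 cube at (12, 2.5) is present, so the union is just that shape — boundary = 50.00 mm. So its perimeter = 50.00 mm. Layer 247 is larger (53.41 vs 50.00 mm).

layer 247 (z = 24.7 mm)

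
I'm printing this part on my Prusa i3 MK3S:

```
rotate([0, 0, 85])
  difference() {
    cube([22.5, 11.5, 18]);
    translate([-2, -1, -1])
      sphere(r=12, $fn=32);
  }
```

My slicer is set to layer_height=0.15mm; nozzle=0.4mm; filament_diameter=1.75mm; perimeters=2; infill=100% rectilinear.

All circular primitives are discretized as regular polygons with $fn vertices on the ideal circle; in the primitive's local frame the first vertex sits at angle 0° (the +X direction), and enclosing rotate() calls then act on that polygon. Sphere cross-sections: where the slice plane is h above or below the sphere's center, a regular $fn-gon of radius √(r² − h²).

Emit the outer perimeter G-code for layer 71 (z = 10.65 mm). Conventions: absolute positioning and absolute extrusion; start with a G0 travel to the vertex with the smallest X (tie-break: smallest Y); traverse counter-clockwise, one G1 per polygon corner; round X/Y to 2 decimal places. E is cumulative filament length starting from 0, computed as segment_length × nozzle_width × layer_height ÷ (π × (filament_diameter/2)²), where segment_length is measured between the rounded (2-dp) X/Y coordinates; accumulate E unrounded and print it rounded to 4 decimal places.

At z = 10.65 mm: the 22.5×11.5 cube contributes its full rectangle; the r=12 sphere at (-2, -1) slices to a regular 32-gon of circumradius 2.877 (√(r²−h²) with h=11.65 from center); Taking the first minus the rest: starting from the 22.5×11.5 cube, the r=12 sphere at (-2, -1) partially overlaps it — only the 0.42 mm² overlap (of its 25.84 mm²) is removed, clipping the outline — 1 connected region; (rotated 85° about Z; rotation is an isometry so areas/perimeters/island counts are preserved). The outline is a single polygon with 8 vertices. Extrusion per mm of travel: 0.4 × 0.15 / (π × 0.875²) = 0.024945. Accumulating E over each segment gives final E = 1.6846.

G0 X-11.46 Y1.00 Z10.65
G1 X-1.06 Y0.09 E0.2604
G1 X-1.03 Y0.12 E0.2615
G1 X-0.56 Y0.44 E0.2757
G1 X-0.04 Y0.66 E0.2897
G1 X0.06 Y0.69 E0.2924
G1 X1.96 Y22.41 E0.8362
G1 X-9.50 Y23.42 E1.1232
G1 X-11.46 Y1.00 E1.6846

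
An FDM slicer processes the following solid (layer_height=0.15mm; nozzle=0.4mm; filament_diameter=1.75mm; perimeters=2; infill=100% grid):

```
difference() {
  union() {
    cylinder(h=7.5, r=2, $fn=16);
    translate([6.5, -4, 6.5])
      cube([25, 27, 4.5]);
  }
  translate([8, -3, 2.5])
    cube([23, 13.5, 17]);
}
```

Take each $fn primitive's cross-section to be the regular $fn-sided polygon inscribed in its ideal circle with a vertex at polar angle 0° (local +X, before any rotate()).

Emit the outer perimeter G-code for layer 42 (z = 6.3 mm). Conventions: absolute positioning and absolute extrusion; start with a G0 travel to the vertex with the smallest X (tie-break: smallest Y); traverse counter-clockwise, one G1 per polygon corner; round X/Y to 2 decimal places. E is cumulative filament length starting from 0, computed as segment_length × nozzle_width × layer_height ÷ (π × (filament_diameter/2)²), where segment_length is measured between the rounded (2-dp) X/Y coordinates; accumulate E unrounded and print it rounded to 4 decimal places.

At z = 6.3 mm: the cylinder: section is a regular 16-gon, circumradius r=2; the cube at (6.5, -4) does not reach this height (z outside [6.5, 11]); Merging all regions: only the r=2 cylinder is present, so the union is just that shape — 1 connected region; the 23×13.5 cube at (8, -3) contributes its full rectangle; Subtracting the remaining from the first: starting from the result so far, the 23×13.5 cube at (8, -3) misses the remaining region (no effect) — 1 connected region. The outline is a single polygon with 16 vertices. Extrusion per mm of travel: 0.4 × 0.15 / (π × 0.875²) = 0.024945. Accumulating E over each segment gives final E = 0.3115.

G0 X-2.00 Y0.00 Z6.30
G1 X-1.85 Y-0.77 E0.0196
G1 X-1.41 Y-1.41 E0.0389
G1 X-0.77 Y-1.85 E0.0583
G1 X0.00 Y-2.00 E0.0779
G1 X0.77 Y-1.85 E0.0975
G1 X1.41 Y-1.41 E0.1168
G1 X1.85 Y-0.77 E0.1362
G1 X2.00 Y0.00 E0.1558
G1 X1.85 Y0.77 E0.1753
G1 X1.41 Y1.41 E0.1947
G1 X0.77 Y1.85 E0.2141
G1 X0.00 Y2.00 E0.2337
G1 X-0.77 Y1.85 E0.2532
G1 X-1.41 Y1.41 E0.2726
G1 X-1.85 Y0.77 E0.2920
G1 X-2.00 Y0.00 E0.3115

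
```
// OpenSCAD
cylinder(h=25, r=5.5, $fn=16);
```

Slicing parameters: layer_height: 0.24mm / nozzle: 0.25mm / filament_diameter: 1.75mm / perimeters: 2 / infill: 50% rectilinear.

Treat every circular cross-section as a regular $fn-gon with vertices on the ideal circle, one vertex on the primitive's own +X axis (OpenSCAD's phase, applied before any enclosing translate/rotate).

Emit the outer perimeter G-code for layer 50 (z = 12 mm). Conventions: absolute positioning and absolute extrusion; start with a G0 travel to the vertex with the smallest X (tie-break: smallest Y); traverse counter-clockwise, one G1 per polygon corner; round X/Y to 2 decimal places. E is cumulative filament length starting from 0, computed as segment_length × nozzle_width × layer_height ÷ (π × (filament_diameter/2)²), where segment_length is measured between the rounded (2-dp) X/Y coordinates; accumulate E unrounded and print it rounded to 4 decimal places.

At z = 12 mm: the r=5.5 cylinder contributes a regular 16-gon of circumradius 5.5. The outline is a single polygon with 16 vertices. Extrusion per mm of travel: 0.25 × 0.24 / (π × 0.875²) = 0.024945. Accumulating E over each segment gives final E = 0.8563.

G0 X-5.50 Y0.00 Z12.00
G1 X-5.08 Y-2.10 E0.0534
G1 X-3.89 Y-3.89 E0.1070
G1 X-2.10 Y-5.08 E0.1607
G1 X0.00 Y-5.50 E0.2141
G1 X2.10 Y-5.08 E0.2675
G1 X3.89 Y-3.89 E0.3211
G1 X5.08 Y-2.10 E0.3747
G1 X5.50 Y0.00 E0.4282
G1 X5.08 Y2.10 E0.4816
G1 X3.89 Y3.89 E0.5352
G1 X2.10 Y5.08 E0.5888
G1 X0.00 Y5.50 E0.6422
G1 X-2.10 Y5.08 E0.6957
G1 X-3.89 Y3.89 E0.7493
G1 X-5.08 Y2.10 E0.8029
G1 X-5.50 Y0.00 E0.8563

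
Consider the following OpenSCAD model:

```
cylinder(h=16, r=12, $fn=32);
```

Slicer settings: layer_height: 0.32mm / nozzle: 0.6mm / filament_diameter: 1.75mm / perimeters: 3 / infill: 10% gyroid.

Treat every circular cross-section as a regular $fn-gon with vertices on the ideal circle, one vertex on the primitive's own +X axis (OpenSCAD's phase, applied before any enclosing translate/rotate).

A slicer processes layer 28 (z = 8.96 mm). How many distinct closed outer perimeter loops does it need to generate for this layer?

1

At z = 8.96 mm: the r=12 cylinder contributes a regular 32-gon of circumradius 12. The result has 1 disconnected region.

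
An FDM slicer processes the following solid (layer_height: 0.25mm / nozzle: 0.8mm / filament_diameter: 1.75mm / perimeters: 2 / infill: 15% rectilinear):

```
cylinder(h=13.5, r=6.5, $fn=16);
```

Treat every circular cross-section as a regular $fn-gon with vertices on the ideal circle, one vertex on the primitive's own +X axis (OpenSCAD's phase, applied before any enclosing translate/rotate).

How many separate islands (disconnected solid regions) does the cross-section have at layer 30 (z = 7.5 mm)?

1

At z = 7.5 mm: the r=6.5 cylinder contributes a regular 16-gon of circumradius 6.5. Overall, the cross-section is a single solid region. Island count = 1.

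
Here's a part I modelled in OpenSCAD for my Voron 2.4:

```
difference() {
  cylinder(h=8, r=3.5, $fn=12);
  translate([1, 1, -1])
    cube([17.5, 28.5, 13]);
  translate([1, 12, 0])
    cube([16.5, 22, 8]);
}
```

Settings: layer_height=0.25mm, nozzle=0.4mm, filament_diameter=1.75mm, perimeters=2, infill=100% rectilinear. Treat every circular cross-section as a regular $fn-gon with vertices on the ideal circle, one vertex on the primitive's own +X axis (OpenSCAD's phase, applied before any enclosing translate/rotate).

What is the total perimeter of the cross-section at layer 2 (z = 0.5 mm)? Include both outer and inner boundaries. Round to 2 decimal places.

At z = 0.5 mm: the r=3.5 cylinder contributes a regular 12-gon of circumradius 3.5 (perimeter = 2·12·3.500·sin(180°/12) = 21.74 mm); the cube at (1, 1) is present — its section is the full 17.5×28.5 rectangle (perimeter 92.00 mm); the 16.5×22 cube at (1, 12) contributes its full rectangle (perimeter 77.00 mm); After the difference (first − rest): starting from the r=3.5 cylinder, the 17.5×28.5 cube at (1, 1) partially overlaps it — only the 3.46 mm² overlap (of its 498.75 mm²) is removed, clipping the outline; the 16.5×22 cube at (1, 12) misses the remaining region (no effect) — boundary = 22.84 mm. Overall, the cross-section is a single solid region. Total boundary length (outer) = 22.84 mm.

22.84 mm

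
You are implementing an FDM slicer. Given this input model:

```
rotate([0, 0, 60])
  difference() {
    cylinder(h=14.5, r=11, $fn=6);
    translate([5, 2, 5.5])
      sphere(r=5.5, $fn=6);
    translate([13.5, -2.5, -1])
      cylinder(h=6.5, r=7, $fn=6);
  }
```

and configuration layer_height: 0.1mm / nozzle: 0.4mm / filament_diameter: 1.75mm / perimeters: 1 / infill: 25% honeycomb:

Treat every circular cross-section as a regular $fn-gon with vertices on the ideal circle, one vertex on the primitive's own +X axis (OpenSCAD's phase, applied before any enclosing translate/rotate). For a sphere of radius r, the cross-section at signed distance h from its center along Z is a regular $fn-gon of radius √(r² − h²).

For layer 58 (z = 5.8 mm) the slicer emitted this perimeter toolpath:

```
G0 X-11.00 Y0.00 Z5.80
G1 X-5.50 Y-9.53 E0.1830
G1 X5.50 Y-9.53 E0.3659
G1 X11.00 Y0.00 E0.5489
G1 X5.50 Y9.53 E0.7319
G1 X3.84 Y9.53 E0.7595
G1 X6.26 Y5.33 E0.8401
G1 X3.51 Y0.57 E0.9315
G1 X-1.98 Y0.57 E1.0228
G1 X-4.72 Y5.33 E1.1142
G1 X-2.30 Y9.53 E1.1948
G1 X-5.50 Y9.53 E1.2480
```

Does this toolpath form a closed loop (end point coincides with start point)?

no

Start point (G0): (-11.00, 0.00). End point (last G1): the path does not return to the start — open.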